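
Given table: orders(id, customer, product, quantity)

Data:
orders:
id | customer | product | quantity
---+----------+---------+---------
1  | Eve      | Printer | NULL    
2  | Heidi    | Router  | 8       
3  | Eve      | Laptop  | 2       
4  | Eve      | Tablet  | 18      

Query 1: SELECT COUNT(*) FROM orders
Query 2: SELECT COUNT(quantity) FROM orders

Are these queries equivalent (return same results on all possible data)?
No, not equivalent

Query 1 returns: [(4,)]
Query 2 returns: [(3,)]

Reason: COUNT(*) includes NULLs, COUNT(column) excludes them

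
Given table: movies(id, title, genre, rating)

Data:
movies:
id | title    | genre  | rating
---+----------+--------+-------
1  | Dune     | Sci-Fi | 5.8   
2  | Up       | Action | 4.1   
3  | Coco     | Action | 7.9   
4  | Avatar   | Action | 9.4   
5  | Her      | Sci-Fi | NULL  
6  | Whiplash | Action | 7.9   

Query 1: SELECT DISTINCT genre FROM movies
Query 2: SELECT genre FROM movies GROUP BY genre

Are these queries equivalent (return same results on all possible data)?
Yes, equivalent

Both queries return: [('Action',), ('Sci-Fi',)]

Reason: Both get unique genres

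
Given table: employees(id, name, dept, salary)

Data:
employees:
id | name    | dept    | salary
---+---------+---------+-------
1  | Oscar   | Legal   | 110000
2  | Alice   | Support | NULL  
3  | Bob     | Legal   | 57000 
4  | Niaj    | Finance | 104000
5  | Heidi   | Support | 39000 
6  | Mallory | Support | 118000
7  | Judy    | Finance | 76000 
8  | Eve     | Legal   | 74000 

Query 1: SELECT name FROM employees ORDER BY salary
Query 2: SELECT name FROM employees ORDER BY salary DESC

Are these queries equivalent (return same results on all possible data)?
No, not equivalent

Query 1 returns: [('Alice',), ('Heidi',), ('Bob',), ('Eve',), ('Judy',), ('Niaj',), ('Oscar',), ('Mallory',)]
Query 2 returns: [('Mallory',), ('Oscar',), ('Niaj',), ('Judy',), ('Eve',), ('Bob',), ('Heidi',), ('Alice',)]

Reason: ASC vs DESC gives opposite ordering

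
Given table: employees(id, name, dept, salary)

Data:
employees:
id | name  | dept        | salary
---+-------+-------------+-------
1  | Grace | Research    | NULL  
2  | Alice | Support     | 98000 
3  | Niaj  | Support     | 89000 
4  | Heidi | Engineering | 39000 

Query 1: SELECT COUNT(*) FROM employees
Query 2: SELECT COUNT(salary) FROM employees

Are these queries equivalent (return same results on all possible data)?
No, not equivalent

Query 1 returns: [(4,)]
Query 2 returns: [(3,)]

Reason: COUNT(*) includes NULLs, COUNT(column) excludes them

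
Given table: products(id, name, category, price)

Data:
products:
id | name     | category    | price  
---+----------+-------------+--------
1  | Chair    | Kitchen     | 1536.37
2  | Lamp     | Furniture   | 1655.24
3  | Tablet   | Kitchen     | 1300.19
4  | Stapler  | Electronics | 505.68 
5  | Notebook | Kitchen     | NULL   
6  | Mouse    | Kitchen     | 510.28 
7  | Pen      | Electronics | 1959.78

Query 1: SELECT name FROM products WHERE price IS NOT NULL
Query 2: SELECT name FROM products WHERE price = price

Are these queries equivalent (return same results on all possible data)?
Yes, equivalent

Both queries return: [('Chair',), ('Lamp',), ('Mouse',), ('Pen',), ('Stapler',), ('Tablet',)]

Reason: IS NOT NULL vs self-equality (both exclude NULLs)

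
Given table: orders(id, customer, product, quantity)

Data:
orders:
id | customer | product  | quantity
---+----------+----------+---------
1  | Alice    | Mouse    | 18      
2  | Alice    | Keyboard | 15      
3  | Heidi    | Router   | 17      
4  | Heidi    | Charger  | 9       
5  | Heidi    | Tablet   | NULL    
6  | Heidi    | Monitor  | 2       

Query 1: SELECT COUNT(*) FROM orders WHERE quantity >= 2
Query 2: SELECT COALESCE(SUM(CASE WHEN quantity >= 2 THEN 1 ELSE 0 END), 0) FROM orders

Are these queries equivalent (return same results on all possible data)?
Yes, equivalent

Both queries return: [(5,)]

Reason: COUNT with WHERE vs conditional SUM (COALESCE handles empty-table NULL)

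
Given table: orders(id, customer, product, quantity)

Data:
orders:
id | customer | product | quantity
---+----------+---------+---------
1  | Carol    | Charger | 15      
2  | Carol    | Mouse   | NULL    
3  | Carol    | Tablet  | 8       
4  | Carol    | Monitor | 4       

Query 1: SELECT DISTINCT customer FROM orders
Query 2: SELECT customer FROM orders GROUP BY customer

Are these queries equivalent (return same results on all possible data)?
Yes, equivalent

Both queries return: [('Carol',)]

Reason: Both get unique customers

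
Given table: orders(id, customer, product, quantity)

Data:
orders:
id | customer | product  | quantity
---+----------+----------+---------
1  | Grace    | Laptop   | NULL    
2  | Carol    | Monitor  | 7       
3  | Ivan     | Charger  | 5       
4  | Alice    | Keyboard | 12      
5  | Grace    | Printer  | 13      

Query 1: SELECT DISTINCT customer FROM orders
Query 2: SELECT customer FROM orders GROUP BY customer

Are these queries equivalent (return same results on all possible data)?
Yes, equivalent

Both queries return: [('Alice',), ('Carol',), ('Grace',), ('Ivan',)]

Reason: Both get unique customers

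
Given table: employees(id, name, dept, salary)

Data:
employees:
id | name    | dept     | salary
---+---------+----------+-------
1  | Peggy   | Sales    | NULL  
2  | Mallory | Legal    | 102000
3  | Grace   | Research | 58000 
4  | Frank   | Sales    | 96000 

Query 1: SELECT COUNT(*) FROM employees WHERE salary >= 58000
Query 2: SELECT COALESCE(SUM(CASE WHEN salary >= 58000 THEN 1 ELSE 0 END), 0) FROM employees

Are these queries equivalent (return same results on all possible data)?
Yes, equivalent

Both queries return: [(3,)]

Reason: COUNT with WHERE vs conditional SUM (COALESCE handles empty-table NULL)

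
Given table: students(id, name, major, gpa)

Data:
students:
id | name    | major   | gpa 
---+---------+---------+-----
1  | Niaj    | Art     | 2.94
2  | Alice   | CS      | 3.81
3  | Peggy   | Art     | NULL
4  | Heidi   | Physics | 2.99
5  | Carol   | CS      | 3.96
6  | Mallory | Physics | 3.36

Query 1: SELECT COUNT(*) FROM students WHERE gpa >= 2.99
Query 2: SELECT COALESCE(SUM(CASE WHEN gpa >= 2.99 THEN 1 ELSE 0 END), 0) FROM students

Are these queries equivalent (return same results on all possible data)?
Yes, equivalent

Both queries return: [(4,)]

Reason: COUNT with WHERE vs conditional SUM (COALESCE handles empty-table NULL)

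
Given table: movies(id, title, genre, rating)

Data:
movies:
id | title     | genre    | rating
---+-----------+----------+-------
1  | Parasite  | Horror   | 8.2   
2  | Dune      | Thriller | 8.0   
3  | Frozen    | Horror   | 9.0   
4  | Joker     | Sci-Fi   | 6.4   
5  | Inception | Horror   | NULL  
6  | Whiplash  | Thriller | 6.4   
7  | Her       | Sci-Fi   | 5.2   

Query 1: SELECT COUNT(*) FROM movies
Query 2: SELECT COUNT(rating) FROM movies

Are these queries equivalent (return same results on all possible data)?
No, not equivalent

Query 1 returns: [(7,)]
Query 2 returns: [(6,)]

Reason: COUNT(*) includes NULLs, COUNT(column) excludes them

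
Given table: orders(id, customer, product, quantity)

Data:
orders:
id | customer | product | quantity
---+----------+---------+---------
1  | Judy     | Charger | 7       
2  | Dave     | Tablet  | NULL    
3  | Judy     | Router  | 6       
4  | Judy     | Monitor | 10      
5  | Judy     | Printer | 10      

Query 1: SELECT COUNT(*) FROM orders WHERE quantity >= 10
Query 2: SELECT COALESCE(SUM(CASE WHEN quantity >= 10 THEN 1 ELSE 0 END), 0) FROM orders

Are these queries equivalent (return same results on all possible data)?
Yes, equivalent

Both queries return: [(2,)]

Reason: COUNT with WHERE vs conditional SUM (COALESCE handles empty-table NULL)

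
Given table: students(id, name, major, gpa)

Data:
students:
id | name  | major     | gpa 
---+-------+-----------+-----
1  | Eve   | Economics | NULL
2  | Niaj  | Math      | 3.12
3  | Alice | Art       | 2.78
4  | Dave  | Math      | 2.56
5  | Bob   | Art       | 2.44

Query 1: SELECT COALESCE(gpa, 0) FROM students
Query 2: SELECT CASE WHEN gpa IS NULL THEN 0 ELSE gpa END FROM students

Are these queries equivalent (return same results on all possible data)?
Yes, equivalent

Both queries return: [(0,), (2.44,), (2.56,), (2.78,), (3.12,)]

Reason: COALESCE vs CASE for NULL handling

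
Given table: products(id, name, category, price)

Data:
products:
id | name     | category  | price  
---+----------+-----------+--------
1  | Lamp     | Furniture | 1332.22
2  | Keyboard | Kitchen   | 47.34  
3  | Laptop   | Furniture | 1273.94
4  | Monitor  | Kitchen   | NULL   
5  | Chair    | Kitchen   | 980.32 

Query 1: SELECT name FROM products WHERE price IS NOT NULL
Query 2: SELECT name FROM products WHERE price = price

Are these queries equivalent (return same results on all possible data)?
Yes, equivalent

Both queries return: [('Chair',), ('Keyboard',), ('Lamp',), ('Laptop',)]

Reason: IS NOT NULL vs self-equality (both exclude NULLs)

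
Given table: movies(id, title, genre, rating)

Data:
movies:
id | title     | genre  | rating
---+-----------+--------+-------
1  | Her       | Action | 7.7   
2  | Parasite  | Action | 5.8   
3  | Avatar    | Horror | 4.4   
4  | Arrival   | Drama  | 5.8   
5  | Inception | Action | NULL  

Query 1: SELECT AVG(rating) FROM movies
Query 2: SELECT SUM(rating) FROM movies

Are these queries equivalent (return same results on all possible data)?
No, not equivalent

Query 1 returns: [(5.925,)]
Query 2 returns: [(23.7,)]

Reason: AVG vs SUM give different aggregate values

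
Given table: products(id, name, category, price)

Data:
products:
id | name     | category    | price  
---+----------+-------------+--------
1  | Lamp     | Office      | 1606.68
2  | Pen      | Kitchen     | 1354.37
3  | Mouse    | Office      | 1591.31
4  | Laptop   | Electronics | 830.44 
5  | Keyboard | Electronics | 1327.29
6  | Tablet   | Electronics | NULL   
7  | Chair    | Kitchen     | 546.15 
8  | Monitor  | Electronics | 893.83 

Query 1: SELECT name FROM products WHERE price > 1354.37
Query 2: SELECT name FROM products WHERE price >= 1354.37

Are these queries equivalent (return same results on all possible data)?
No, not equivalent

Query 1 returns: [('Lamp',), ('Mouse',)]
Query 2 returns: [('Lamp',), ('Pen',), ('Mouse',)]

Reason: > vs >= gives different results when price = 1354.37 exists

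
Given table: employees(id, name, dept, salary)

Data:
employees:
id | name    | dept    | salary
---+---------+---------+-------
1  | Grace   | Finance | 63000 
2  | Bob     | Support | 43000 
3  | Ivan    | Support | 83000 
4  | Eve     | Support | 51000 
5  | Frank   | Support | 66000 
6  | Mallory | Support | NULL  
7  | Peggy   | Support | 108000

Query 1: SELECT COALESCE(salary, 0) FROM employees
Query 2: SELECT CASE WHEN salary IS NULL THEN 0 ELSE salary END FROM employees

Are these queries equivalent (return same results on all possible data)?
Yes, equivalent

Both queries return: [(0,), (43000,), (51000,), (63000,), (66000,), (83000,), (108000,)]

Reason: COALESCE vs CASE for NULL handling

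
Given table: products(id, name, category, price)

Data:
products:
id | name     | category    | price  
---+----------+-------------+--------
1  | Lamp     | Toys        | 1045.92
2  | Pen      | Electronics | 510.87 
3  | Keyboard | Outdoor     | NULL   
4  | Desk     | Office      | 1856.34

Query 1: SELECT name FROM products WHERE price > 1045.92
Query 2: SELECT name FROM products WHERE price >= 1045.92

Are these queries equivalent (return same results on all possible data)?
No, not equivalent

Query 1 returns: [('Desk',)]
Query 2 returns: [('Lamp',), ('Desk',)]

Reason: > vs >= gives different results when price = 1045.92 exists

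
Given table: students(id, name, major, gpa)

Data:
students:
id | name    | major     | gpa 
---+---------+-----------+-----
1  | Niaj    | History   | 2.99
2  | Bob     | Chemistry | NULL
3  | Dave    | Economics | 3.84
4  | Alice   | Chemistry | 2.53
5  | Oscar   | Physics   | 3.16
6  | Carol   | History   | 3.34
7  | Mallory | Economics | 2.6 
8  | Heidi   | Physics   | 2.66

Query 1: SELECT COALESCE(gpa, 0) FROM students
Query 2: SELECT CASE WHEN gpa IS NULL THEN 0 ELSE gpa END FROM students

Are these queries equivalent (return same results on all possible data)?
Yes, equivalent

Both queries return: [(0,), (2.53,), (2.6,), (2.66,), (2.99,), (3.16,), (3.34,), (3.84,)]

Reason: COALESCE vs CASE for NULL handling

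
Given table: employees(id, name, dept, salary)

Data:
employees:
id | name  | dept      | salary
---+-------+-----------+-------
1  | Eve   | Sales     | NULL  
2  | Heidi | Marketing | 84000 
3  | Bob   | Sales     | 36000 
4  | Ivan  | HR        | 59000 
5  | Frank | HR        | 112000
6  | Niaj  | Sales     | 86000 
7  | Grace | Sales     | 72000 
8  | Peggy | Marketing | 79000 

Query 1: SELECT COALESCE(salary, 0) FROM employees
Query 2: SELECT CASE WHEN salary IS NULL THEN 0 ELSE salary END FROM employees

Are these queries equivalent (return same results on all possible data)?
Yes, equivalent

Both queries return: [(0,), (36000,), (59000,), (72000,), (79000,), (84000,), (86000,), (112000,)]

Reason: COALESCE vs CASE for NULL handling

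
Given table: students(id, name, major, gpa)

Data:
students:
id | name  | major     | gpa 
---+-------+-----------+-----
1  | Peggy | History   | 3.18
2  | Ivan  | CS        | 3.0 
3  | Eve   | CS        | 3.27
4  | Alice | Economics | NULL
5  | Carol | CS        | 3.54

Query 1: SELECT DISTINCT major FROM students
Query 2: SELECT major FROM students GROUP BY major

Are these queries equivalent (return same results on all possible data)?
Yes, equivalent

Both queries return: [('CS',), ('Economics',), ('History',)]

Reason: Both get unique majors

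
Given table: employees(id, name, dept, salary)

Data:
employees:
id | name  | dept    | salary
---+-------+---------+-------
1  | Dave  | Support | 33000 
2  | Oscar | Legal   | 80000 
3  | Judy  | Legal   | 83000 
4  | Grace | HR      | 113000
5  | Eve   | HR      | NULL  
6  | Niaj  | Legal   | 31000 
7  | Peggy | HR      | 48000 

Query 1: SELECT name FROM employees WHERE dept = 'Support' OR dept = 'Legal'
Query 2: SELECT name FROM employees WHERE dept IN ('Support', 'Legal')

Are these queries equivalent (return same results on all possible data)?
Yes, equivalent

Both queries return: [('Dave',), ('Judy',), ('Niaj',), ('Oscar',)]

Reason: OR vs IN are equivalent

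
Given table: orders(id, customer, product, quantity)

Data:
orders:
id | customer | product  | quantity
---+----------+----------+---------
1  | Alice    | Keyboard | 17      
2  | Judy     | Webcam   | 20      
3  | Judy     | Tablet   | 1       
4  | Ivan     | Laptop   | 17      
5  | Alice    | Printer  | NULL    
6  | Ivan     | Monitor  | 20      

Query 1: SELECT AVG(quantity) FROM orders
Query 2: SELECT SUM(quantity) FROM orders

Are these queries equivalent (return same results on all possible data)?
No, not equivalent

Query 1 returns: [(15.0,)]
Query 2 returns: [(75,)]

Reason: AVG vs SUM give different aggregate values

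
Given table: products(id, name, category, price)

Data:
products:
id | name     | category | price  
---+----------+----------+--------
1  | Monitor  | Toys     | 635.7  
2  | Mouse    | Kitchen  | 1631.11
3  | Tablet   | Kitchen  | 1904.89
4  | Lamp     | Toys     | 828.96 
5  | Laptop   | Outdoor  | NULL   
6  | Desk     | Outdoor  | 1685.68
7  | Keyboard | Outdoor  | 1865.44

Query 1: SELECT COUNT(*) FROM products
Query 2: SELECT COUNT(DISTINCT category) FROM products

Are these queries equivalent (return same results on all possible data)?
No, not equivalent

Query 1 returns: [(7,)]
Query 2 returns: [(3,)]

Reason: COUNT(*) counts rows, COUNT(DISTINCT category) counts unique categorys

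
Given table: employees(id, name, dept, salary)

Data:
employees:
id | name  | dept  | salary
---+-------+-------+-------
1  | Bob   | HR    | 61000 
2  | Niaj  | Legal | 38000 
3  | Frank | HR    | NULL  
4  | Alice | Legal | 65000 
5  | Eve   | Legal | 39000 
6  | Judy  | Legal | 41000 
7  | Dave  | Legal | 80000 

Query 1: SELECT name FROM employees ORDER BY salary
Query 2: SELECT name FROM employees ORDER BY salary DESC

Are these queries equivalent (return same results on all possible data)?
No, not equivalent

Query 1 returns: [('Frank',), ('Niaj',), ('Eve',), ('Judy',), ('Bob',), ('Alice',), ('Dave',)]
Query 2 returns: [('Dave',), ('Alice',), ('Bob',), ('Judy',), ('Eve',), ('Niaj',), ('Frank',)]

Reason: ASC vs DESC gives opposite ordering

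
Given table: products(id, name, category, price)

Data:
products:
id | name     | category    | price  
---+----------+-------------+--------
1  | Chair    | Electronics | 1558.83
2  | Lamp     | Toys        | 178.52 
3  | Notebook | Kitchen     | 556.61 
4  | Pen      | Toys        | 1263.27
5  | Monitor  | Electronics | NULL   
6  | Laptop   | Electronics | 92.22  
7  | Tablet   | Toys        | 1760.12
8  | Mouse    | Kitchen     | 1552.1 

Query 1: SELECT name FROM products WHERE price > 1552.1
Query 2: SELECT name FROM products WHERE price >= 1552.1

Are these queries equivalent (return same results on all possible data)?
No, not equivalent

Query 1 returns: [('Chair',), ('Tablet',)]
Query 2 returns: [('Chair',), ('Tablet',), ('Mouse',)]

Reason: > vs >= gives different results when price = 1552.1 exists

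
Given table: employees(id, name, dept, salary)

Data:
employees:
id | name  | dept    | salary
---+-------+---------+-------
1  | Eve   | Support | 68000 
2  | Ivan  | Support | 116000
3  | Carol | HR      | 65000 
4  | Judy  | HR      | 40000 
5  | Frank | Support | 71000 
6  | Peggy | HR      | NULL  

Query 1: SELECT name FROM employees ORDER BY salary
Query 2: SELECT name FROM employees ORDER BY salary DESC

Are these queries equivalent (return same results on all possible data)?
No, not equivalent

Query 1 returns: [('Peggy',), ('Judy',), ('Carol',), ('Eve',), ('Frank',), ('Ivan',)]
Query 2 returns: [('Ivan',), ('Frank',), ('Eve',), ('Carol',), ('Judy',), ('Peggy',)]

Reason: ASC vs DESC gives opposite ordering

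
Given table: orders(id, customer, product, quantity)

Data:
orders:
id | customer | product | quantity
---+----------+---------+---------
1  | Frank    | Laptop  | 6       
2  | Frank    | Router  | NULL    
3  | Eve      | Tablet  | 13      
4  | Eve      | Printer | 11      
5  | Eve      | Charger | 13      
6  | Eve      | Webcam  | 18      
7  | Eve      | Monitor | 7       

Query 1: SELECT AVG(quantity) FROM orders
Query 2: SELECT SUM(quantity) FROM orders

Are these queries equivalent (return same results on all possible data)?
No, not equivalent

Query 1 returns: [(11.333333333333334,)]
Query 2 returns: [(68,)]

Reason: AVG vs SUM give different aggregate values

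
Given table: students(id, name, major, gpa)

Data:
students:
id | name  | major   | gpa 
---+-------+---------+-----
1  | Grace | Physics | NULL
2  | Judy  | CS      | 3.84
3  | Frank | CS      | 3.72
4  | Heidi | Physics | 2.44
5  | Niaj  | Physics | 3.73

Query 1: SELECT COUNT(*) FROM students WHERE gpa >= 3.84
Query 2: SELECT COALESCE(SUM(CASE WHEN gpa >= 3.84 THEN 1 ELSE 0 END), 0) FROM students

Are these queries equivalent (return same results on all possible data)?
Yes, equivalent

Both queries return: [(1,)]

Reason: COUNT with WHERE vs conditional SUM (COALESCE handles empty-table NULL)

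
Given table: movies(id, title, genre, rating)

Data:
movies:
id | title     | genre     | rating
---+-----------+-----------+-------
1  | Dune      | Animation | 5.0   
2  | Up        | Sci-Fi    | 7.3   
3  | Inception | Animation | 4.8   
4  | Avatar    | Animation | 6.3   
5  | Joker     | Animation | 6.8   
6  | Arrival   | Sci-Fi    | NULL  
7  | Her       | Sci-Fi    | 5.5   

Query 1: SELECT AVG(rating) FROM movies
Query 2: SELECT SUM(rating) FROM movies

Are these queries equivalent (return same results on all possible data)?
No, not equivalent

Query 1 returns: [(5.95,)]
Query 2 returns: [(35.7,)]

Reason: AVG vs SUM give different aggregate values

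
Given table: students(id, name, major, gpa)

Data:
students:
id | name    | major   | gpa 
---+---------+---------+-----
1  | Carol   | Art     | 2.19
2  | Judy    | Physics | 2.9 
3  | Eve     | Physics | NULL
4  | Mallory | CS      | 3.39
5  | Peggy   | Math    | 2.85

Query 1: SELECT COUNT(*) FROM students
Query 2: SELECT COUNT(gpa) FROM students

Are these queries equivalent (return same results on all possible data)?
No, not equivalent

Query 1 returns: [(5,)]
Query 2 returns: [(4,)]

Reason: COUNT(*) includes NULLs, COUNT(column) excludes them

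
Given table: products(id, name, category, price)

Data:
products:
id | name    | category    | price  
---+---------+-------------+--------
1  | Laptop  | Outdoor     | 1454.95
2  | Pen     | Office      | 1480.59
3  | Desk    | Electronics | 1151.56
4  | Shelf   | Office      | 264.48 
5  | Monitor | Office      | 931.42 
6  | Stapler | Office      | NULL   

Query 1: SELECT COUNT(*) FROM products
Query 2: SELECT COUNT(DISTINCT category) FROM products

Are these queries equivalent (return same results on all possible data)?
No, not equivalent

Query 1 returns: [(6,)]
Query 2 returns: [(3,)]

Reason: COUNT(*) counts rows, COUNT(DISTINCT category) counts unique categorys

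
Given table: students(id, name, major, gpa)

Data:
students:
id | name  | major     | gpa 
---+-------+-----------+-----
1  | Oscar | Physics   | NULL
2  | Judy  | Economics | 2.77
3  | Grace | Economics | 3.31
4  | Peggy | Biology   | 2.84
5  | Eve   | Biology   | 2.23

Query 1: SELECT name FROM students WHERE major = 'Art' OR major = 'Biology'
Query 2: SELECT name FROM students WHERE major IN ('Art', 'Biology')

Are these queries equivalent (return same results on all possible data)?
Yes, equivalent

Both queries return: [('Eve',), ('Peggy',)]

Reason: OR vs IN are equivalent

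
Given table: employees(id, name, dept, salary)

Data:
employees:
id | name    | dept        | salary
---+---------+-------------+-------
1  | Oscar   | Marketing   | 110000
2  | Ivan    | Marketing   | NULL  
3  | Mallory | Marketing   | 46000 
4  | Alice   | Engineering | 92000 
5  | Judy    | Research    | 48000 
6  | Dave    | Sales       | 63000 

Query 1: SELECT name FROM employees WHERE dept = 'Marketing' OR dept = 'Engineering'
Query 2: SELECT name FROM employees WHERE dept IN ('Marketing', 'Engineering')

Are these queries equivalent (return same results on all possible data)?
Yes, equivalent

Both queries return: [('Alice',), ('Ivan',), ('Mallory',), ('Oscar',)]

Reason: OR vs IN are equivalent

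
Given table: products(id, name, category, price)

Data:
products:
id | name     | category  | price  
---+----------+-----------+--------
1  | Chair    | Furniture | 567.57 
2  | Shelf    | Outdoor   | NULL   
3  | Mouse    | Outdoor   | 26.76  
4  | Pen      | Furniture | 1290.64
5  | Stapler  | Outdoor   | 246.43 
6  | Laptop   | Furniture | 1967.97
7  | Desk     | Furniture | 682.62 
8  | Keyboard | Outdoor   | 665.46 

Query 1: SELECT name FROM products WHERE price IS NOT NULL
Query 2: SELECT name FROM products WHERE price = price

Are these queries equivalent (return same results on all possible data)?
Yes, equivalent

Both queries return: [('Chair',), ('Desk',), ('Keyboard',), ('Laptop',), ('Mouse',), ('Pen',), ('Stapler',)]

Reason: IS NOT NULL vs self-equality (both exclude NULLs)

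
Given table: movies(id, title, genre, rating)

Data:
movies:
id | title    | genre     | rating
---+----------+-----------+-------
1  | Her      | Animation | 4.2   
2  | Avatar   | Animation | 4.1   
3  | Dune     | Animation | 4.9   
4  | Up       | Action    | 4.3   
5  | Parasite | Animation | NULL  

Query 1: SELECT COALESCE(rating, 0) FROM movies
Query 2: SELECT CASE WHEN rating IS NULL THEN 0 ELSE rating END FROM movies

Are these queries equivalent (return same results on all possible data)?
Yes, equivalent

Both queries return: [(0,), (4.1,), (4.2,), (4.3,), (4.9,)]

Reason: COALESCE vs CASE for NULL handling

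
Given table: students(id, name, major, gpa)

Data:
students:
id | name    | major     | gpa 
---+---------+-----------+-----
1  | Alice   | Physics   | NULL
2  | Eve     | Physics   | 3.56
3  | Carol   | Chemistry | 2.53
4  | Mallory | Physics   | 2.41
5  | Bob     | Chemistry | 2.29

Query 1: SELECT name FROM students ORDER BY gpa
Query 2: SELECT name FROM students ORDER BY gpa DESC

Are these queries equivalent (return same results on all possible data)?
No, not equivalent

Query 1 returns: [('Alice',), ('Bob',), ('Mallory',), ('Carol',), ('Eve',)]
Query 2 returns: [('Eve',), ('Carol',), ('Mallory',), ('Bob',), ('Alice',)]

Reason: ASC vs DESC gives opposite ordering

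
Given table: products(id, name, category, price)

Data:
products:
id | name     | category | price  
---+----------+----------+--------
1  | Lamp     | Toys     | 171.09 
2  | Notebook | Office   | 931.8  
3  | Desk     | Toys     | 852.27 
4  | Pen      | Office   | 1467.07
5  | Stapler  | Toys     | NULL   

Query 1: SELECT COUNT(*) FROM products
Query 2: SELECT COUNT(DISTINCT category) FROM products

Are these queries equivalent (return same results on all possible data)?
No, not equivalent

Query 1 returns: [(5,)]
Query 2 returns: [(2,)]

Reason: COUNT(*) counts rows, COUNT(DISTINCT category) counts unique categorys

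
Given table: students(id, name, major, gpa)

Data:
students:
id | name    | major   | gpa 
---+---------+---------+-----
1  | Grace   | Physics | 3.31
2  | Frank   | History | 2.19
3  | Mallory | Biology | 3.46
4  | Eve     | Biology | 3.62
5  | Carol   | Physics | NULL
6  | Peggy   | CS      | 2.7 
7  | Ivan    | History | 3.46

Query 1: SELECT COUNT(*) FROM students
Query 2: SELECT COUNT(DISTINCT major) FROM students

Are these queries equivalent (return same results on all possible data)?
No, not equivalent

Query 1 returns: [(7,)]
Query 2 returns: [(4,)]

Reason: COUNT(*) counts rows, COUNT(DISTINCT major) counts unique majors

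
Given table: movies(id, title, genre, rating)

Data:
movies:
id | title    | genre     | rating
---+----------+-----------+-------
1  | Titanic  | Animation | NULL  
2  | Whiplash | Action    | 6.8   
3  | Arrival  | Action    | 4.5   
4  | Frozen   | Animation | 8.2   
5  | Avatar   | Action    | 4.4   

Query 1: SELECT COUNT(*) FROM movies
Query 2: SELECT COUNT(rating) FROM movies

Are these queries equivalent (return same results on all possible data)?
No, not equivalent

Query 1 returns: [(5,)]
Query 2 returns: [(4,)]

Reason: COUNT(*) includes NULLs, COUNT(column) excludes them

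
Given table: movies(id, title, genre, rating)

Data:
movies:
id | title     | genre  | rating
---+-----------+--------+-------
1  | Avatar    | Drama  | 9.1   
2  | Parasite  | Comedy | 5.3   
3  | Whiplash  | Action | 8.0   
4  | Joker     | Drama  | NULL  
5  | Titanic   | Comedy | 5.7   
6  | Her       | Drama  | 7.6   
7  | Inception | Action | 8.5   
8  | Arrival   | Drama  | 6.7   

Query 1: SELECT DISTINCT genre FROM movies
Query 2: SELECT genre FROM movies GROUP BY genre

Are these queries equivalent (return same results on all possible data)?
Yes, equivalent

Both queries return: [('Action',), ('Comedy',), ('Drama',)]

Reason: Both get unique genres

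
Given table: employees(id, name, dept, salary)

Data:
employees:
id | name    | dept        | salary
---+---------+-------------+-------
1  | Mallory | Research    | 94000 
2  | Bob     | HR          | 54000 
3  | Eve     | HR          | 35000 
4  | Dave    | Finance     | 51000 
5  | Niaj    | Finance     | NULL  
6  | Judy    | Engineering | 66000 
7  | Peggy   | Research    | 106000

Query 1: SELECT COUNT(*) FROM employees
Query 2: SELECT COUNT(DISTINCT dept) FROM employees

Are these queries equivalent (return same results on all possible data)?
No, not equivalent

Query 1 returns: [(7,)]
Query 2 returns: [(4,)]

Reason: COUNT(*) counts rows, COUNT(DISTINCT dept) counts unique depts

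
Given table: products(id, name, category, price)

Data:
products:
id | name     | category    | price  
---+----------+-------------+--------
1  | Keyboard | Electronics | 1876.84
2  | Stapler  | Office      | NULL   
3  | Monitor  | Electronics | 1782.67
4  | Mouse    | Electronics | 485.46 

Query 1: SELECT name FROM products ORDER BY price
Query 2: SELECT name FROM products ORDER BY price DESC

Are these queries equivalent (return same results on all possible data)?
No, not equivalent

Query 1 returns: [('Stapler',), ('Mouse',), ('Monitor',), ('Keyboard',)]
Query 2 returns: [('Keyboard',), ('Monitor',), ('Mouse',), ('Stapler',)]

Reason: ASC vs DESC gives opposite ordering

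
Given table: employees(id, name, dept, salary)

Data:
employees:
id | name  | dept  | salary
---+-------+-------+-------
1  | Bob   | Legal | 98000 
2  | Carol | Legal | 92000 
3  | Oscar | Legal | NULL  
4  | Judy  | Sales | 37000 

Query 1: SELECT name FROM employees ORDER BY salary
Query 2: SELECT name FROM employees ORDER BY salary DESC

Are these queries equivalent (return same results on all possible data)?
No, not equivalent

Query 1 returns: [('Oscar',), ('Judy',), ('Carol',), ('Bob',)]
Query 2 returns: [('Bob',), ('Carol',), ('Judy',), ('Oscar',)]

Reason: ASC vs DESC gives opposite ordering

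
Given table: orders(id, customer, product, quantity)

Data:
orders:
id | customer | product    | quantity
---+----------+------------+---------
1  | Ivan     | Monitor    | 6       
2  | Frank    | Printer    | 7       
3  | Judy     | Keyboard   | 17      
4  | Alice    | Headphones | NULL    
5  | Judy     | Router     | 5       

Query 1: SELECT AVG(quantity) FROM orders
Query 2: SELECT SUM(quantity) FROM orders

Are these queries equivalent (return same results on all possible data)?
No, not equivalent

Query 1 returns: [(8.75,)]
Query 2 returns: [(35,)]

Reason: AVG vs SUM give different aggregate values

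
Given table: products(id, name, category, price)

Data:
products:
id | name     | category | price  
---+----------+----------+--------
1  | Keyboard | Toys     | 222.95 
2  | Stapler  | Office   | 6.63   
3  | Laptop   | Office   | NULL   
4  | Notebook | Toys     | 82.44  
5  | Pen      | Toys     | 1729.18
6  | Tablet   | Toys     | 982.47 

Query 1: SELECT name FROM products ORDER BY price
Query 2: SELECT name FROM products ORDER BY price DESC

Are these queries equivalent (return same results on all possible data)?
No, not equivalent

Query 1 returns: [('Laptop',), ('Stapler',), ('Notebook',), ('Keyboard',), ('Tablet',), ('Pen',)]
Query 2 returns: [('Pen',), ('Tablet',), ('Keyboard',), ('Notebook',), ('Stapler',), ('Laptop',)]

Reason: ASC vs DESC gives opposite ordering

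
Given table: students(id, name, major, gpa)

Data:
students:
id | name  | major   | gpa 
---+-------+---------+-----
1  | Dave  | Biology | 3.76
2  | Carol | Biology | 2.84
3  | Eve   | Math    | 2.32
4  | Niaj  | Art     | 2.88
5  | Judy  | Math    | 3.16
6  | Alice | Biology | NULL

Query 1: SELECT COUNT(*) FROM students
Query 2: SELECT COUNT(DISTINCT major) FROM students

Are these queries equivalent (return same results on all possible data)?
No, not equivalent

Query 1 returns: [(6,)]
Query 2 returns: [(3,)]

Reason: COUNT(*) counts rows, COUNT(DISTINCT major) counts unique majors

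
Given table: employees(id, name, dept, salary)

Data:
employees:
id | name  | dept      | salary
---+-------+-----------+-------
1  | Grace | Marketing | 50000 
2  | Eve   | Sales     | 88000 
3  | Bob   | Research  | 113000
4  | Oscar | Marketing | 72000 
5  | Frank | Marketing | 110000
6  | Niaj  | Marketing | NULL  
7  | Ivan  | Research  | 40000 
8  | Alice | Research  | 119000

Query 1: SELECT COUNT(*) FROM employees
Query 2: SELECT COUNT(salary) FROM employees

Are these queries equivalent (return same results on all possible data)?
No, not equivalent

Query 1 returns: [(8,)]
Query 2 returns: [(7,)]

Reason: COUNT(*) includes NULLs, COUNT(column) excludes them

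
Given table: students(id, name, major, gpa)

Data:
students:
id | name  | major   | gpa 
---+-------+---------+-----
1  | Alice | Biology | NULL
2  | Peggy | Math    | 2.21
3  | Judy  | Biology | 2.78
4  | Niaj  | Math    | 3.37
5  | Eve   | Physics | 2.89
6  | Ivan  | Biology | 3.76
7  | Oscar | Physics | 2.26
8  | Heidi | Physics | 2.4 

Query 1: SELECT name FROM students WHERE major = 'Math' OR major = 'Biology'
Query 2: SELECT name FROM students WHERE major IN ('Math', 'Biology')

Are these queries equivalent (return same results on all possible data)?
Yes, equivalent

Both queries return: [('Alice',), ('Ivan',), ('Judy',), ('Niaj',), ('Peggy',)]

Reason: OR vs IN are equivalent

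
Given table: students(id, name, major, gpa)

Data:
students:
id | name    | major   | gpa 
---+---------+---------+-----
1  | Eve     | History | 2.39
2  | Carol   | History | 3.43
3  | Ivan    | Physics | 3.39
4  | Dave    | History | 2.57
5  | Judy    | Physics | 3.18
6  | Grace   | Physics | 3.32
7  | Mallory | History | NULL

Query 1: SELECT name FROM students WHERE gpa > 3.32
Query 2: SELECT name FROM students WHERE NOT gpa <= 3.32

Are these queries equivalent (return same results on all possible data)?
Yes, equivalent

Both queries return: [('Carol',), ('Ivan',)]

Reason: Both filter gpa > 3.32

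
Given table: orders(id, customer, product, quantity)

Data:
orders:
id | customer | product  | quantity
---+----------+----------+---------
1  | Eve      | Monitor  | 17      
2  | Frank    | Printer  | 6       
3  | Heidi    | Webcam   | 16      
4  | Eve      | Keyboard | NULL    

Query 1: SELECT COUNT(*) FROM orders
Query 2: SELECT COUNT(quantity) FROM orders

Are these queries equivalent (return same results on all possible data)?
No, not equivalent

Query 1 returns: [(4,)]
Query 2 returns: [(3,)]

Reason: COUNT(*) includes NULLs, COUNT(column) excludes them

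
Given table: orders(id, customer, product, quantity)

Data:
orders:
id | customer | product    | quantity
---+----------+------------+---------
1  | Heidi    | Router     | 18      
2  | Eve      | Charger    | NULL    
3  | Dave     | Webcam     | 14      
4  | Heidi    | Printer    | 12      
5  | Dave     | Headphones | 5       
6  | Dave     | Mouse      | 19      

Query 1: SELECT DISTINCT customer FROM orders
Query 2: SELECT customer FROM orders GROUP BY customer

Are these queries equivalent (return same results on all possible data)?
Yes, equivalent

Both queries return: [('Dave',), ('Eve',), ('Heidi',)]

Reason: Both get unique customers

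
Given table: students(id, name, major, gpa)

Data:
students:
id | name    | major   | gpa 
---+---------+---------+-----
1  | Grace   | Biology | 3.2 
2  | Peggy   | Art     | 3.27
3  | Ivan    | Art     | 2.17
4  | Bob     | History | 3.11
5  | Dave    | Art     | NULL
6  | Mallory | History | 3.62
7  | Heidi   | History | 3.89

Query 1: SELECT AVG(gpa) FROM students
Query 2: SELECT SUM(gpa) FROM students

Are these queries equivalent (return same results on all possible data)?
No, not equivalent

Query 1 returns: [(3.2100000000000004,)]
Query 2 returns: [(19.26,)]

Reason: AVG vs SUM give different aggregate values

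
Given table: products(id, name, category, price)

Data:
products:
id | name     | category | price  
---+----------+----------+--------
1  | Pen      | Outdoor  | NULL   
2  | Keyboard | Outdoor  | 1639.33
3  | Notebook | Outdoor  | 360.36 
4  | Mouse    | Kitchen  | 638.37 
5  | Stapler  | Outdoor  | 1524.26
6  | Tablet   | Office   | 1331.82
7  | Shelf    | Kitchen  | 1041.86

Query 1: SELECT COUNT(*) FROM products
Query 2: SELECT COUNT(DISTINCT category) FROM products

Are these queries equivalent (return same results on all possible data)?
No, not equivalent

Query 1 returns: [(7,)]
Query 2 returns: [(3,)]

Reason: COUNT(*) counts rows, COUNT(DISTINCT category) counts unique categorys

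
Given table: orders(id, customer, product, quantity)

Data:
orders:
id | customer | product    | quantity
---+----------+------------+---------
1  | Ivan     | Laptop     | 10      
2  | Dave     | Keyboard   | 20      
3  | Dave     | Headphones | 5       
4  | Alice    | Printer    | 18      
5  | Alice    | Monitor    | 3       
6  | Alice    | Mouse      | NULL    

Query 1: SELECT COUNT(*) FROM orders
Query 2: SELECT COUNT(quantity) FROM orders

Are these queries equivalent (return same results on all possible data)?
No, not equivalent

Query 1 returns: [(6,)]
Query 2 returns: [(5,)]

Reason: COUNT(*) includes NULLs, COUNT(column) excludes them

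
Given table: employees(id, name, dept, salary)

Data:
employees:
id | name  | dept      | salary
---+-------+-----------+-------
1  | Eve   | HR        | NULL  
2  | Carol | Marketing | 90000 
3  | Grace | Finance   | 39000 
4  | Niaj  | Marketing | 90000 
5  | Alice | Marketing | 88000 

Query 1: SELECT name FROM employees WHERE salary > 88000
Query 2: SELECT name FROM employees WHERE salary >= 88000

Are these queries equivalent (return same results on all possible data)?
No, not equivalent

Query 1 returns: [('Carol',), ('Niaj',)]
Query 2 returns: [('Carol',), ('Niaj',), ('Alice',)]

Reason: > vs >= gives different results when salary = 88000 exists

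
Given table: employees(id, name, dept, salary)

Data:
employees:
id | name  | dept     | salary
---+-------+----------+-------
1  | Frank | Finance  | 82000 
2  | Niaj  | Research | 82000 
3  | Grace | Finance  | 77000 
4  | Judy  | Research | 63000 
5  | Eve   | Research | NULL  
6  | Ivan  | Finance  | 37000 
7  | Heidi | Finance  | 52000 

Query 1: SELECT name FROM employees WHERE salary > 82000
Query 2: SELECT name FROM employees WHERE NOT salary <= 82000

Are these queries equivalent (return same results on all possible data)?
Yes, equivalent

Both queries return: []

Reason: Both filter salary > 82000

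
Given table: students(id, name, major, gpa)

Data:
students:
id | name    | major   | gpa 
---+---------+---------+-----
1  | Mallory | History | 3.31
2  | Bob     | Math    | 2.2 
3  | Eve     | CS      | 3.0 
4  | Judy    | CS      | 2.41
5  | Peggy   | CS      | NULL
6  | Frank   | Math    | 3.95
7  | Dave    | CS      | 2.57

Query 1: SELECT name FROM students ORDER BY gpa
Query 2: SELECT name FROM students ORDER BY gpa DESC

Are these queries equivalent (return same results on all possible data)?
No, not equivalent

Query 1 returns: [('Peggy',), ('Bob',), ('Judy',), ('Dave',), ('Eve',), ('Mallory',), ('Frank',)]
Query 2 returns: [('Frank',), ('Mallory',), ('Eve',), ('Dave',), ('Judy',), ('Bob',), ('Peggy',)]

Reason: ASC vs DESC gives opposite ordering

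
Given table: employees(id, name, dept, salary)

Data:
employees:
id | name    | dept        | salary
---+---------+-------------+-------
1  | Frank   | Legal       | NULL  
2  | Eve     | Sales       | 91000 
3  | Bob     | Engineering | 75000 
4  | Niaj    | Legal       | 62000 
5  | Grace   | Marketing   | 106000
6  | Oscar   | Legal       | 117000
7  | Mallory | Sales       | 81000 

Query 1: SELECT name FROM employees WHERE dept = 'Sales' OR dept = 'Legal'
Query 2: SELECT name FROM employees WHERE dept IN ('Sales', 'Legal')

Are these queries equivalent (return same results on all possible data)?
Yes, equivalent

Both queries return: [('Eve',), ('Frank',), ('Mallory',), ('Niaj',), ('Oscar',)]

Reason: OR vs IN are equivalent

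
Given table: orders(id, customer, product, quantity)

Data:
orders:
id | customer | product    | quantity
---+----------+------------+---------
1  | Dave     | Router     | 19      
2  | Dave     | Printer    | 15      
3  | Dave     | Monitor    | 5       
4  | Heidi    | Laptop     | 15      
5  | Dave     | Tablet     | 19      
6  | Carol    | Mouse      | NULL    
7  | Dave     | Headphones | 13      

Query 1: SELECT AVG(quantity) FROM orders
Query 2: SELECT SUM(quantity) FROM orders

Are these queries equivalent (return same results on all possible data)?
No, not equivalent

Query 1 returns: [(14.333333333333334,)]
Query 2 returns: [(86,)]

Reason: AVG vs SUM give different aggregate values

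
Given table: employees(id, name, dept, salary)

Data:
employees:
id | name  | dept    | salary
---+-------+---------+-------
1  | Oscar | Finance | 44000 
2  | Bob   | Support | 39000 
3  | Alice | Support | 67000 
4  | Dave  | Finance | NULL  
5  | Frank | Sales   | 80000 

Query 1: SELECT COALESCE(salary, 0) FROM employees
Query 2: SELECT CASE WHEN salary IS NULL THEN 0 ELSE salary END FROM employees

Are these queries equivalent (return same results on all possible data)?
Yes, equivalent

Both queries return: [(0,), (39000,), (44000,), (67000,), (80000,)]

Reason: COALESCE vs CASE for NULL handling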